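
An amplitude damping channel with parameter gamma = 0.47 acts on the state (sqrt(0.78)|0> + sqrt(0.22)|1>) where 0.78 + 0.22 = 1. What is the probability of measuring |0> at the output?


For amplitude damping with parameter gamma on state sqrt(a)|0> + sqrt(b)|1>:
alpha^2 = 0.78, beta^2 = 0.22
P(|0>) = alpha^2 + gamma * beta^2
= 0.78 + 0.47 * 0.22
= 0.78 + 0.1034
= 0.8834

0.8834


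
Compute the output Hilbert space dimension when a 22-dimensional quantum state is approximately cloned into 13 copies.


Output space = H^(tensor 13) where dim(H) = 22
dim = 22^13
= 484 (after 2 factors)
= 10648 (after 3 factors)
= 234256 (after 4 factors)
= 5153632 (after 5 factors)
= 113379904 (after 6 factors)
= 2494357888 (after 7 factors)
= 54875873536 (after 8 factors)
= 1207269217792 (after 9 factors)
= 26559922791424 (after 10 factors)
= 584318301411328 (after 11 factors)
= 12855002631049216 (after 12 factors)
= 282810057883082752 (after 13 factors)
= 282810057883082752

282810057883082752


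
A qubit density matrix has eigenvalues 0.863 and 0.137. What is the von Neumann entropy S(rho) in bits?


S = -p*log2(p) - (1-p)*log2(1-p)
p = 0.8630, 1-p = 0.1370
= -0.8630 * log2(0.8630) - 0.1370 * log2(0.1370)
= -(-0.1834) - (-0.3929)
= 0.5763

0.5763


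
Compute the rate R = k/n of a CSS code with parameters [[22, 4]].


Code rate R = k/n
= 4/22
= 0.1818

0.1818


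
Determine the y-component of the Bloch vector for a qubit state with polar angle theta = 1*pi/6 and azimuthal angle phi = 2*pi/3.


theta = 0.5236, phi = 2.0944
r_y = sin(theta)*sin(phi) = 0.5000 * 0.8660
r_y = 0.4330

0.4330


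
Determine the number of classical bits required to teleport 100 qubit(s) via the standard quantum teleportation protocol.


Quantum teleportation requires 2 classical bits per qubit teleported.
100 qubit(s) -> 2 * 100 = 200 classical bits

200


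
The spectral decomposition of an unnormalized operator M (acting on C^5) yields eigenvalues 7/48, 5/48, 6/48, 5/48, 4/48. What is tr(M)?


tr(M) = sum of eigenvalues
= 7/48 + 5/48 + 6/48 + 5/48 + 4/48
= 27/48
= 0.5625

0.5625


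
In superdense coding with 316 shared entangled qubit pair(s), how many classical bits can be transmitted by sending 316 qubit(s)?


Superdense coding allows 2 classical bits per shared entangled pair.
316 pair(s) -> 2 * 316 = 632 classical bits

632


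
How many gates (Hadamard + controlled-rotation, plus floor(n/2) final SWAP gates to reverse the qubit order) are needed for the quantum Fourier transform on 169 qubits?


Hadamard gates: 169
Controlled rotations: n*(n-1)/2 = 169*168/2 = 14196
SWAP gates: floor(n/2) = floor(169/2) = 84
Total = 169 + 14196 + 84
= 14449

14449


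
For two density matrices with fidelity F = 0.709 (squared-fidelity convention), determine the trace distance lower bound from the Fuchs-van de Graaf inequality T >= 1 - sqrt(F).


Fuchs-van de Graaf (squared-fidelity convention): 1 - sqrt(F) <= T <= sqrt(1 - F).
Lower bound: T >= 1 - sqrt(F)
sqrt(F) = sqrt(0.709) = 0.8420
T >= 1 - 0.8420
T >= 0.1580

0.1580


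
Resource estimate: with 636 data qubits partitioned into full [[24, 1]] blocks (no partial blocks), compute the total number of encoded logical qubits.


Each code block uses 24 physical qubits for 1 logical qubit(s).
Number of complete blocks = floor(636 / 24) = 26
Logical qubits = 26 * 1
= 26

26


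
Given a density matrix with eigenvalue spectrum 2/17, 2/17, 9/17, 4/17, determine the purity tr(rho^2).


tr(rho^2) = sum of eigenvalues squared
= (2/17)^2 + (2/17)^2 + (9/17)^2 + (4/17)^2
= (4 + 4 + 81 + 16) / 289
= 105/289
= 0.3633

0.3633


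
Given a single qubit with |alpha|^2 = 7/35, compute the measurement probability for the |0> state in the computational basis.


|alpha|^2 = 7/35 = 0.2000
|beta|^2 = 1 - 7/35 = 28/35 = 0.8000
P(|0>) = |alpha|^2 = 0.2000

0.2000


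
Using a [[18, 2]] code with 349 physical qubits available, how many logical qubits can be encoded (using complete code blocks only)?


Each code block uses 18 physical qubits for 2 logical qubit(s).
Number of complete blocks = floor(349 / 18) = 19
Logical qubits = 19 * 2
= 38

38


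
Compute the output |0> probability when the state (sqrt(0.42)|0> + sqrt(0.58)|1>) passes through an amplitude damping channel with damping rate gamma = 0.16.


For amplitude damping with parameter gamma on state sqrt(a)|0> + sqrt(b)|1>:
alpha^2 = 0.42, beta^2 = 0.58
P(|0>) = alpha^2 + gamma * beta^2
= 0.42 + 0.16 * 0.58
= 0.42 + 0.0928
= 0.5128

0.5128


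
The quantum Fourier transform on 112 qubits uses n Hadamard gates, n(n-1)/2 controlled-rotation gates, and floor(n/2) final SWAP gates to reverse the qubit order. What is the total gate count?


Hadamard gates: 112
Controlled rotations: n*(n-1)/2 = 112*111/2 = 6216
SWAP gates: floor(n/2) = floor(112/2) = 56
Total = 112 + 6216 + 56
= 6384

6384


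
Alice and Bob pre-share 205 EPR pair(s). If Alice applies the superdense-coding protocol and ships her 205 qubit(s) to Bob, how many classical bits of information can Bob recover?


Superdense coding allows 2 classical bits per shared entangled pair.
205 pair(s) -> 2 * 205 = 410 classical bits

410


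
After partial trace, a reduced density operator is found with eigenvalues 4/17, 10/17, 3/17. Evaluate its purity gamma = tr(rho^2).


tr(rho^2) = sum of eigenvalues squared
= (4/17)^2 + (10/17)^2 + (3/17)^2
= (16 + 100 + 9) / 289
= 125/289
= 0.4325

0.4325


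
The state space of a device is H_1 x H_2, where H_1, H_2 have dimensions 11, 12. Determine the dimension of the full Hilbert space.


dim(H_1 x H_2) = 11 * 12
= 132

132


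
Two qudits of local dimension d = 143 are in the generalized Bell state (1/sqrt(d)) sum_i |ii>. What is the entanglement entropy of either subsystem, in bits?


For a maximally entangled state in d x d:
S = log2(d) = log2(143)
= 7.1599

7.1599


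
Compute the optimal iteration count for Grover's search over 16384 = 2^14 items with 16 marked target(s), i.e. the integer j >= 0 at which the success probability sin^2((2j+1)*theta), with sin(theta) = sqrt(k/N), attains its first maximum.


After j Grover iterations the success probability is P(j) = sin^2((2j+1)*theta), where sin(theta) = sqrt(k/N).
N = 2^14 = 16384, k = 16
sin(theta) = sqrt(k/N) = 0.03125
theta = arcsin(sqrt(k/N)) = 0.0312550885 rad
P(j) reaches its first maximum when (2j+1)*theta is as close as possible to pi/2, i.e. j = round(pi/(4*theta) - 1/2).
pi/(4*theta) - 1/2 = 24.6286
(For comparison, the common estimate pi/4 * sqrt(N/k) = 25.1327; the exact maximiser is used here.)
Optimal iterations = 25

25


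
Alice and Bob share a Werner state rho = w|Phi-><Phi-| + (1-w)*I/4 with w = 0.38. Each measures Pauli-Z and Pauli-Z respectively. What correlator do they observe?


|Phi-> = (|00> - |11>)/sqrt(2)
For the pure Bell state, <Z_A Z_B> = +1 (Bell-state Pauli correlator).
The maximally-mixed part I/4 has tr(I/4 * P tensor P) = 0 for any traceless Pauli P.
So <Z_A Z_B>_rho = w * (+1) + (1 - w) * 0
= 0.38 * (+1)
= 0.3800

0.3800


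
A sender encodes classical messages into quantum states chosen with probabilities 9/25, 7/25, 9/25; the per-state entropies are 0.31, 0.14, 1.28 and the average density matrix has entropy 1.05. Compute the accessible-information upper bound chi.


chi = S(rho) - sum_i p_i * S(rho_i)
Weighted entropy = 9/25 * 0.31 + 7/25 * 0.14 + 9/25 * 1.28
= 0.6116
chi = 1.05 - 0.6116
= 0.4384

0.4384


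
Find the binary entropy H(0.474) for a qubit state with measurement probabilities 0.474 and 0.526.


S = -p*log2(p) - (1-p)*log2(1-p)
p = 0.4740, 1-p = 0.5260
= -0.4740 * log2(0.4740) - 0.5260 * log2(0.5260)
= -(-0.5105) - (-0.4875)
= 0.9980

0.9980


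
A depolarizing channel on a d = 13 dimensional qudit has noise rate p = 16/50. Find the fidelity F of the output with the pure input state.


F = (1-p) + p/d
= (1 - 0.3200) + 0.3200/13
= 0.6800 + 0.0246
= 0.7046

0.7046


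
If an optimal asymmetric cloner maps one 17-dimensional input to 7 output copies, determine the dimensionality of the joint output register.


Output space = H^(tensor 7) where dim(H) = 17
dim = 17^7
= 289 (after 2 factors)
= 4913 (after 3 factors)
= 83521 (after 4 factors)
= 1419857 (after 5 factors)
= 24137569 (after 6 factors)
= 410338673 (after 7 factors)
= 410338673

410338673


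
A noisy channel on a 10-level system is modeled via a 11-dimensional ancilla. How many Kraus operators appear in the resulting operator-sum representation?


Tracing out the environment in an orthonormal basis {|i>_E} gives Kraus operators K_i = <i|_E U |0>_E.
Number of Kraus operators = dim(H_env) = d_env
= 11

11


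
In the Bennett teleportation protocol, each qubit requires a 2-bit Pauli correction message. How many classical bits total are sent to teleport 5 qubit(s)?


Quantum teleportation requires 2 classical bits per qubit teleported.
5 qubit(s) -> 2 * 5 = 10 classical bits

10


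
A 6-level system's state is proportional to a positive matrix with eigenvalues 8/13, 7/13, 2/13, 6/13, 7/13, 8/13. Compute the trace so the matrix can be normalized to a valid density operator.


tr(M) = sum of eigenvalues
= 8/13 + 7/13 + 2/13 + 6/13 + 7/13 + 8/13
= 38/13
= 2.9231

2.9231


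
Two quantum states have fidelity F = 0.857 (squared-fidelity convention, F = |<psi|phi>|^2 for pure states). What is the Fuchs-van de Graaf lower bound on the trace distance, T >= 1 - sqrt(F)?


Fuchs-van de Graaf (squared-fidelity convention): 1 - sqrt(F) <= T <= sqrt(1 - F).
Lower bound: T >= 1 - sqrt(F)
sqrt(F) = sqrt(0.857) = 0.9257
T >= 1 - 0.9257
T >= 0.0743

0.0743


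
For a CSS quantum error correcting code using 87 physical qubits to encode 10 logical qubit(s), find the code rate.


Code rate R = k/n
= 10/87
= 0.1149

0.1149


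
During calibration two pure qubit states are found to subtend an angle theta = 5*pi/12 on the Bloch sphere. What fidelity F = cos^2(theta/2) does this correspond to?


For states separated by angle theta on Bloch sphere:
F = cos^2(theta/2)
theta = 5*pi/12 = 1.3090
theta/2 = 0.6545
cos(theta/2) = 0.7934
F = 0.6294

0.6294


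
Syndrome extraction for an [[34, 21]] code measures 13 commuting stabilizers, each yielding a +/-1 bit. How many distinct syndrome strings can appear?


Each stabilizer generator gives a binary (+1 or -1) measurement outcome.
With 13 independent generators:
Total syndromes = 2^13
= 8192

8192


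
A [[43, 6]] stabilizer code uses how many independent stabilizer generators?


For an [[n,k]] stabilizer code:
Number of stabilizer generators = n - k
= 43 - 6
= 37

37


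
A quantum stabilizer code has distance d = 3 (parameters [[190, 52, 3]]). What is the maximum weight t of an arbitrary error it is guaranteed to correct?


Code parameters: [[190, 52, 3]], distance d = 3.
Number of correctable errors = floor((d-1)/2)
= floor((3 - 1)/2)
= floor(2/2)
= 1

1


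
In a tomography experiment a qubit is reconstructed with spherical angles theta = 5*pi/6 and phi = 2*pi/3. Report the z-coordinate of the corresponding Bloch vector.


theta = 2.6180, phi = 2.0944
r_z = cos(theta) = -0.8660

-0.8660


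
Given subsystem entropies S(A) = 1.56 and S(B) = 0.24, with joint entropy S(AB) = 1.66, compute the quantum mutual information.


I(A:B) = S(A) + S(B) - S(AB)
= 1.56 + 0.24 - 1.66
= 0.1400

0.1400


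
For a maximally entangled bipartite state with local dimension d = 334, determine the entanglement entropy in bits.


For a maximally entangled state in d x d:
S = log2(d) = log2(334)
= 8.3837

8.3837


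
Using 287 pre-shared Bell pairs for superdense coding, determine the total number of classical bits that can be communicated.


Superdense coding allows 2 classical bits per shared entangled pair.
287 pair(s) -> 2 * 287 = 574 classical bits

574


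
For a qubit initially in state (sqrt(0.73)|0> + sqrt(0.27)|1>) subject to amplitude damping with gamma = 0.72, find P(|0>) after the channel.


For amplitude damping with parameter gamma on state sqrt(a)|0> + sqrt(b)|1>:
alpha^2 = 0.73, beta^2 = 0.27
P(|0>) = alpha^2 + gamma * beta^2
= 0.73 + 0.72 * 0.27
= 0.73 + 0.1944
= 0.9244

0.9244


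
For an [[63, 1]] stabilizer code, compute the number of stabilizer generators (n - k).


For an [[n,k]] stabilizer code:
Number of stabilizer generators = n - k
= 63 - 1
= 62

62


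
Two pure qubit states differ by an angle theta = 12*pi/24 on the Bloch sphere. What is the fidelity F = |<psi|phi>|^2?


For states separated by angle theta on Bloch sphere:
F = cos^2(theta/2)
theta = 12*pi/24 = 1.5708
theta/2 = 0.7854
cos(theta/2) = 0.7071
F = 0.5000

0.5000


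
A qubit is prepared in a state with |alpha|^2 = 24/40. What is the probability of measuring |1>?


|alpha|^2 = 24/40 = 0.6000
|beta|^2 = 1 - 24/40 = 16/40 = 0.4000
P(|1>) = |beta|^2 = 0.4000

0.4000


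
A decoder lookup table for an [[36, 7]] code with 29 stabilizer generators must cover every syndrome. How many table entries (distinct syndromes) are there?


Each stabilizer generator gives a binary (+1 or -1) measurement outcome.
With 29 independent generators:
Total syndromes = 2^29
= 536870912

536870912


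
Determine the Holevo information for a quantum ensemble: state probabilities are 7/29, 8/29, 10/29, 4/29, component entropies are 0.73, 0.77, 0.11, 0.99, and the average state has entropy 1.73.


chi = S(rho) - sum_i p_i * S(rho_i)
Weighted entropy = 7/29 * 0.73 + 8/29 * 0.77 + 10/29 * 0.11 + 4/29 * 0.99
= 0.5631
chi = 1.73 - 0.5631
= 1.1669

1.1669


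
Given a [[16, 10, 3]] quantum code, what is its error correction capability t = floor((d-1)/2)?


Code parameters: [[16, 10, 3]], distance d = 3.
Number of correctable errors = floor((d-1)/2)
= floor((3 - 1)/2)
= floor(2/2)
= 1

1


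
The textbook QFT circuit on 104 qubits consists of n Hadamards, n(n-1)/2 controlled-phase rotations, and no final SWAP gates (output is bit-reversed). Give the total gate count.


Hadamard gates: 104
Controlled rotations: n*(n-1)/2 = 104*103/2 = 5356
SWAP gates: 0 (omitted)
Total = 104 + 5356
= 5460

5460


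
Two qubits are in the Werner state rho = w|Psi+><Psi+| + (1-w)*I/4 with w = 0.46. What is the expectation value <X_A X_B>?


|Psi+> = (|01> + |10>)/sqrt(2)
For the pure Bell state, <X_A X_B> = +1 (Bell-state Pauli correlator).
The maximally-mixed part I/4 has tr(I/4 * P tensor P) = 0 for any traceless Pauli P.
So <X_A X_B>_rho = w * (+1) + (1 - w) * 0
= 0.46 * (+1)
= 0.4600

0.4600


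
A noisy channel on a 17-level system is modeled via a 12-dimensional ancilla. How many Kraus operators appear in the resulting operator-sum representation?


Tracing out the environment in an orthonormal basis {|i>_E} gives Kraus operators K_i = <i|_E U |0>_E.
Number of Kraus operators = dim(H_env) = d_env
= 12

12


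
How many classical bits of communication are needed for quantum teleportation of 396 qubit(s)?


Quantum teleportation requires 2 classical bits per qubit teleported.
396 qubit(s) -> 2 * 396 = 792 classical bits

792


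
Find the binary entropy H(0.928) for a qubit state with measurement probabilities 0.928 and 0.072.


S = -p*log2(p) - (1-p)*log2(1-p)
p = 0.9280, 1-p = 0.0720
= -0.9280 * log2(0.9280) - 0.0720 * log2(0.0720)
= -(-0.1000) - (-0.2733)
= 0.3733

0.3733


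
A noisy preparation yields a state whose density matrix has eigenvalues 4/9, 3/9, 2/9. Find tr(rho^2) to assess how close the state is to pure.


tr(rho^2) = sum of eigenvalues squared
= (4/9)^2 + (3/9)^2 + (2/9)^2
= (16 + 9 + 4) / 81
= 29/81
= 0.3580

0.3580


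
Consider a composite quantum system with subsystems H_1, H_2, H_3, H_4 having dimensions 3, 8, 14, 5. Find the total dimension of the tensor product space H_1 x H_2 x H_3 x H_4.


dim(H_1 x H_2 x H_3 x H_4) = 3 * 8 * 14 * 5
= 24 * 14 * 5
= 336 * 5
= 1680

1680


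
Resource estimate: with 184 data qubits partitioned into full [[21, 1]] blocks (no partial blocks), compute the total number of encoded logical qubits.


Each code block uses 21 physical qubits for 1 logical qubit(s).
Number of complete blocks = floor(184 / 21) = 8
Logical qubits = 8 * 1
= 8

8


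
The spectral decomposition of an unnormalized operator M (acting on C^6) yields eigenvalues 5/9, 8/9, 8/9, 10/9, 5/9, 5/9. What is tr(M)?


tr(M) = sum of eigenvalues
= 5/9 + 8/9 + 8/9 + 10/9 + 5/9 + 5/9
= 41/9
= 4.5556

4.5556


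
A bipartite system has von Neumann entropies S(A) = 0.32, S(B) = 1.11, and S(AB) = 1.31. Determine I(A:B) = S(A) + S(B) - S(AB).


I(A:B) = S(A) + S(B) - S(AB)
= 0.32 + 1.11 - 1.31
= 0.1200

0.1200


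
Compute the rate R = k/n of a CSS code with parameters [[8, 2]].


Code rate R = k/n
= 2/8
= 0.2500

0.2500


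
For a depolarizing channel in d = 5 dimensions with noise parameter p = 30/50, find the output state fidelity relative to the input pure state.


F = (1-p) + p/d
= (1 - 0.6000) + 0.6000/5
= 0.4000 + 0.1200
= 0.5200

0.5200


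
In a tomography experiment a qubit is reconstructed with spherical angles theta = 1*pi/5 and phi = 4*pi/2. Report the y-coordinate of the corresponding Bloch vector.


theta = 0.6283, phi = 6.2832
r_y = sin(theta)*sin(phi) = 0.5878 * 0.0000
r_y = 0.0000

0.0000


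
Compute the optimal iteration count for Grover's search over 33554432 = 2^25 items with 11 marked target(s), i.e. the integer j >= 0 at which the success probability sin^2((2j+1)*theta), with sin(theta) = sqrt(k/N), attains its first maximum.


After j Grover iterations the success probability is P(j) = sin^2((2j+1)*theta), where sin(theta) = sqrt(k/N).
N = 2^25 = 33554432, k = 11
sin(theta) = sqrt(k/N) = 0.0005725605176
theta = arcsin(sqrt(k/N)) = 0.0005725605488 rad
P(j) reaches its first maximum when (2j+1)*theta is as close as possible to pi/2, i.e. j = round(pi/(4*theta) - 1/2).
pi/(4*theta) - 1/2 = 1371.2294
(For comparison, the common estimate pi/4 * sqrt(N/k) = 1371.7295; the exact maximiser is used here.)
Optimal iterations = 1371

1371


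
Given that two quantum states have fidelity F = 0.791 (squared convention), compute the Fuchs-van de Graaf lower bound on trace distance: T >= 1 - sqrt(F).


Fuchs-van de Graaf (squared-fidelity convention): 1 - sqrt(F) <= T <= sqrt(1 - F).
Lower bound: T >= 1 - sqrt(F)
sqrt(F) = sqrt(0.791) = 0.8894
T >= 1 - 0.8894
T >= 0.1106

0.1106


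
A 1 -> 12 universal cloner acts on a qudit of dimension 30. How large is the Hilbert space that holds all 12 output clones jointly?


Output space = H^(tensor 12) where dim(H) = 30
dim = 30^12
= 900 (after 2 factors)
= 27000 (after 3 factors)
= 810000 (after 4 factors)
= 24300000 (after 5 factors)
= 729000000 (after 6 factors)
= 21870000000 (after 7 factors)
= 656100000000 (after 8 factors)
= 19683000000000 (after 9 factors)
= 590490000000000 (after 10 factors)
= 17714700000000000 (after 11 factors)
= 531441000000000000 (after 12 factors)
= 531441000000000000

531441000000000000


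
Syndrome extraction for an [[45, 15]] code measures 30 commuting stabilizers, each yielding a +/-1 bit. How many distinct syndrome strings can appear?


Each stabilizer generator gives a binary (+1 or -1) measurement outcome.
With 30 independent generators:
Total syndromes = 2^30
= 1073741824

1073741824


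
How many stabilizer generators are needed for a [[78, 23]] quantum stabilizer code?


For an [[n,k]] stabilizer code:
Number of stabilizer generators = n - k
= 78 - 23
= 55

55


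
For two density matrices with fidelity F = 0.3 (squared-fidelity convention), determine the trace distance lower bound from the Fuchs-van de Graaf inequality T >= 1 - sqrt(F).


Fuchs-van de Graaf (squared-fidelity convention): 1 - sqrt(F) <= T <= sqrt(1 - F).
Lower bound: T >= 1 - sqrt(F)
sqrt(F) = sqrt(0.3) = 0.5477
T >= 1 - 0.5477
T >= 0.4523

0.4523


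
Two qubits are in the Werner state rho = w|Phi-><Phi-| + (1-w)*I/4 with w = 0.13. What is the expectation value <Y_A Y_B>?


|Phi-> = (|00> - |11>)/sqrt(2)
For the pure Bell state, <Y_A Y_B> = +1 (Bell-state Pauli correlator).
The maximally-mixed part I/4 has tr(I/4 * P tensor P) = 0 for any traceless Pauli P.
So <Y_A Y_B>_rho = w * (+1) + (1 - w) * 0
= 0.13 * (+1)
= 0.1300

0.1300


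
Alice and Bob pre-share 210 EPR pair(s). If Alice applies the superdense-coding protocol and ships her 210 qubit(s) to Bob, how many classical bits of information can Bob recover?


Superdense coding allows 2 classical bits per shared entangled pair.
210 pair(s) -> 2 * 210 = 420 classical bits

420


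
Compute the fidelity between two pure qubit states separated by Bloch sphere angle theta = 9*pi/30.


For states separated by angle theta on Bloch sphere:
F = cos^2(theta/2)
theta = 9*pi/30 = 0.9425
theta/2 = 0.4712
cos(theta/2) = 0.8910
F = 0.7939

0.7939


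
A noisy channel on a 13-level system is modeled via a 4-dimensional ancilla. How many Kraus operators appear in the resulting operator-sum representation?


Tracing out the environment in an orthonormal basis {|i>_E} gives Kraus operators K_i = <i|_E U |0>_E.
Number of Kraus operators = dim(H_env) = d_env
= 4

4


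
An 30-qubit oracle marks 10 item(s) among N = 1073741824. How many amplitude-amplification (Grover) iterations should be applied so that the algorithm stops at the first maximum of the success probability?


After j Grover iterations the success probability is P(j) = sin^2((2j+1)*theta), where sin(theta) = sqrt(k/N).
N = 2^30 = 1073741824, k = 10
sin(theta) = sqrt(k/N) = 9.650505555e-05
theta = arcsin(sqrt(k/N)) = 9.65050557e-05 rad
P(j) reaches its first maximum when (2j+1)*theta is as close as possible to pi/2, i.e. j = round(pi/(4*theta) - 1/2).
pi/(4*theta) - 1/2 = 8137.9147
(For comparison, the common estimate pi/4 * sqrt(N/k) = 8138.4147; the exact maximiser is used here.)
Optimal iterations = 8138

8138


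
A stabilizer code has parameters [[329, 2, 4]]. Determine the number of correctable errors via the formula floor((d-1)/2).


Code parameters: [[329, 2, 4]], distance d = 4.
Number of correctable errors = floor((d-1)/2)
= floor((4 - 1)/2)
= floor(3/2)
= 1

1


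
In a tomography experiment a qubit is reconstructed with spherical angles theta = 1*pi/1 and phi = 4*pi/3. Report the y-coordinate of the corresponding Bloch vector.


theta = 3.1416, phi = 4.1888
r_y = sin(theta)*sin(phi) = 0.0000 * -0.8660
r_y = 0.0000

0.0000


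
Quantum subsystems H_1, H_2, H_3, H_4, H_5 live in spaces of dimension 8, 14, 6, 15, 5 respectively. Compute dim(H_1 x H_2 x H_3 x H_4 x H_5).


dim(H_1 x H_2 x H_3 x H_4 x H_5) = 8 * 14 * 6 * 15 * 5
= 112 * 6 * 15 * 5
= 672 * 15 * 5
= 10080 * 5
= 50400

50400


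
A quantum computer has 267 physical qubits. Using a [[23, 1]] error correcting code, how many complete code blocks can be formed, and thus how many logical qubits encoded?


Each code block uses 23 physical qubits for 1 logical qubit(s).
Number of complete blocks = floor(267 / 23) = 11
Logical qubits = 11 * 1
= 11

11


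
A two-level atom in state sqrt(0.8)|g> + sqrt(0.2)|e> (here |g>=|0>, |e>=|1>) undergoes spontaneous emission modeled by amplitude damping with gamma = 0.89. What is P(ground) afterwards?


For amplitude damping with parameter gamma on state sqrt(a)|0> + sqrt(b)|1>:
alpha^2 = 0.8, beta^2 = 0.2
P(|0>) = alpha^2 + gamma * beta^2
= 0.8 + 0.89 * 0.2
= 0.8 + 0.1780
= 0.9780

0.9780


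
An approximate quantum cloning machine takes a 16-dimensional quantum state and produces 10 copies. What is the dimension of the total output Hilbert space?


Output space = H^(tensor 10) where dim(H) = 16
dim = 16^10
= 256 (after 2 factors)
= 4096 (after 3 factors)
= 65536 (after 4 factors)
= 1048576 (after 5 factors)
= 16777216 (after 6 factors)
= 268435456 (after 7 factors)
= 4294967296 (after 8 factors)
= 68719476736 (after 9 factors)
= 1099511627776 (after 10 factors)
= 1099511627776

1099511627776


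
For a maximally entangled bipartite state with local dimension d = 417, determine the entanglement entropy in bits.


For a maximally entangled state in d x d:
S = log2(d) = log2(417)
= 8.7039

8.7039


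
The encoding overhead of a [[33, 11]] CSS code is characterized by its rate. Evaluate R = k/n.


Code rate R = k/n
= 11/33
= 0.3333

0.3333


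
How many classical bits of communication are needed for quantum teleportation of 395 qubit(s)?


Quantum teleportation requires 2 classical bits per qubit teleported.
395 qubit(s) -> 2 * 395 = 790 classical bits

790


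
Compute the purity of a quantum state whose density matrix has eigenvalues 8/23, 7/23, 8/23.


tr(rho^2) = sum of eigenvalues squared
= (8/23)^2 + (7/23)^2 + (8/23)^2
= (64 + 49 + 64) / 529
= 177/529
= 0.3346

0.3346


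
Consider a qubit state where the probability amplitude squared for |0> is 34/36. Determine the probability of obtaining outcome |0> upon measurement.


|alpha|^2 = 34/36 = 0.9444
|beta|^2 = 1 - 34/36 = 2/36 = 0.0556
P(|0>) = |alpha|^2 = 0.9444

0.9444


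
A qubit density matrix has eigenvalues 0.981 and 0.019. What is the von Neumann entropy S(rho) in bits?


S = -p*log2(p) - (1-p)*log2(1-p)
p = 0.9810, 1-p = 0.0190
= -0.9810 * log2(0.9810) - 0.0190 * log2(0.0190)
= -(-0.0271) - (-0.1086)
= 0.1358

0.1358


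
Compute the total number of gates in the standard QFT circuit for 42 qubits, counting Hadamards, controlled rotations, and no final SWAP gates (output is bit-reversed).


Hadamard gates: 42
Controlled rotations: n*(n-1)/2 = 42*41/2 = 861
SWAP gates: 0 (omitted)
Total = 42 + 861
= 903

903


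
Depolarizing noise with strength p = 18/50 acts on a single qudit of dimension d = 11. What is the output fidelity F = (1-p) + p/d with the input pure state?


F = (1-p) + p/d
= (1 - 0.3600) + 0.3600/11
= 0.6400 + 0.0327
= 0.6727

0.6727


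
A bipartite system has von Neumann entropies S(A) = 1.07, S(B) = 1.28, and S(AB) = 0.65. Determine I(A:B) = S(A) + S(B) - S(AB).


I(A:B) = S(A) + S(B) - S(AB)
= 1.07 + 1.28 - 0.65
= 1.7000

1.7000


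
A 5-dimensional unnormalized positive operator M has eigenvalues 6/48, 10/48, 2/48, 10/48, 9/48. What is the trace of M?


tr(M) = sum of eigenvalues
= 6/48 + 10/48 + 2/48 + 10/48 + 9/48
= 37/48
= 0.7708

0.7708


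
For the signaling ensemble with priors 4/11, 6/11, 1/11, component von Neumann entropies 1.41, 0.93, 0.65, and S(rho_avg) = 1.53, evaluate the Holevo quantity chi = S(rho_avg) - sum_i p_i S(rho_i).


chi = S(rho) - sum_i p_i * S(rho_i)
Weighted entropy = 4/11 * 1.41 + 6/11 * 0.93 + 1/11 * 0.65
= 1.0791
chi = 1.53 - 1.0791
= 0.4509

0.4509


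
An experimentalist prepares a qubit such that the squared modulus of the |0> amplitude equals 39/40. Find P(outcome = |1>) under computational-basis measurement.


|alpha|^2 = 39/40 = 0.9750
|beta|^2 = 1 - 39/40 = 1/40 = 0.0250
P(|1>) = |beta|^2 = 0.0250

0.0250


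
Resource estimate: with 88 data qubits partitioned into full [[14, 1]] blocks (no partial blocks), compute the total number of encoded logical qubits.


Each code block uses 14 physical qubits for 1 logical qubit(s).
Number of complete blocks = floor(88 / 14) = 6
Logical qubits = 6 * 1
= 6

6


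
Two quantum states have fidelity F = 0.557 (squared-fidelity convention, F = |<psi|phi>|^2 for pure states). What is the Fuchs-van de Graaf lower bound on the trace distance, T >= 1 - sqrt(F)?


Fuchs-van de Graaf (squared-fidelity convention): 1 - sqrt(F) <= T <= sqrt(1 - F).
Lower bound: T >= 1 - sqrt(F)
sqrt(F) = sqrt(0.557) = 0.7463
T >= 1 - 0.7463
T >= 0.2537

0.2537


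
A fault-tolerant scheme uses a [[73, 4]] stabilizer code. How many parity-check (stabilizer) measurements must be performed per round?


For an [[n,k]] stabilizer code:
Number of stabilizer generators = n - k
= 73 - 4
= 69

69


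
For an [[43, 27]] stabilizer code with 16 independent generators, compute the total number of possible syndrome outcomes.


Each stabilizer generator gives a binary (+1 or -1) measurement outcome.
With 16 independent generators:
Total syndromes = 2^16
= 65536

65536


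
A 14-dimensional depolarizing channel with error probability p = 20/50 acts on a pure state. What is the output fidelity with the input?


F = (1-p) + p/d
= (1 - 0.4000) + 0.4000/14
= 0.6000 + 0.0286
= 0.6286

0.6286


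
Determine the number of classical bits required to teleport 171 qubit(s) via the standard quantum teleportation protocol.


Quantum teleportation requires 2 classical bits per qubit teleported.
171 qubit(s) -> 2 * 171 = 342 classical bits

342


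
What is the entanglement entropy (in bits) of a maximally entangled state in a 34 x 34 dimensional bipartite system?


For a maximally entangled state in d x d:
S = log2(d) = log2(34)
= 5.0875

5.0875


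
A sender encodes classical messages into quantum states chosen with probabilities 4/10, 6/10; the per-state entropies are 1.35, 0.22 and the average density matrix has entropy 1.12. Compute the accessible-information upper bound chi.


chi = S(rho) - sum_i p_i * S(rho_i)
Weighted entropy = 4/10 * 1.35 + 6/10 * 0.22
= 0.6720
chi = 1.12 - 0.6720
= 0.4480

0.4480


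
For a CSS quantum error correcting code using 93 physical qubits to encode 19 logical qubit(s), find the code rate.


Code rate R = k/n
= 19/93
= 0.2043

0.2043


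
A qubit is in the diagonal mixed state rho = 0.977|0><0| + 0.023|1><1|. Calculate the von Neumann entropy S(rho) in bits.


S = -p*log2(p) - (1-p)*log2(1-p)
p = 0.9770, 1-p = 0.0230
= -0.9770 * log2(0.9770) - 0.0230 * log2(0.0230)
= -(-0.0328) - (-0.1252)
= 0.1580

0.1580


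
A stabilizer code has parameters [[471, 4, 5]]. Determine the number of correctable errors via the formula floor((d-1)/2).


Code parameters: [[471, 4, 5]], distance d = 5.
Number of correctable errors = floor((d-1)/2)
= floor((5 - 1)/2)
= floor(4/2)
= 2

2


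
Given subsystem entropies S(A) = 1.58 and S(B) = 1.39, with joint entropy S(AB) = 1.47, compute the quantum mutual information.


I(A:B) = S(A) + S(B) - S(AB)
= 1.58 + 1.39 - 1.47
= 1.5000

1.5000


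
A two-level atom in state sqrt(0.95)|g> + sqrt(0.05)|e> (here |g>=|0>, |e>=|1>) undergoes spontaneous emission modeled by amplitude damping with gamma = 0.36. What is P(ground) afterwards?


For amplitude damping with parameter gamma on state sqrt(a)|0> + sqrt(b)|1>:
alpha^2 = 0.95, beta^2 = 0.05
P(|0>) = alpha^2 + gamma * beta^2
= 0.95 + 0.36 * 0.05
= 0.95 + 0.0180
= 0.9680

0.9680


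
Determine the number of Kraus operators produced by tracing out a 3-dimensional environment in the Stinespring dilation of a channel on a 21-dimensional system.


Tracing out the environment in an orthonormal basis {|i>_E} gives Kraus operators K_i = <i|_E U |0>_E.
Number of Kraus operators = dim(H_env) = d_env
= 3

3


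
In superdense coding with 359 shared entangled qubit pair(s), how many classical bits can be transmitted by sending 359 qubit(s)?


Superdense coding allows 2 classical bits per shared entangled pair.
359 pair(s) -> 2 * 359 = 718 classical bits

718


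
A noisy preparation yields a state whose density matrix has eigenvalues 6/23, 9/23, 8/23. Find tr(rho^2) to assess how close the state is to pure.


tr(rho^2) = sum of eigenvalues squared
= (6/23)^2 + (9/23)^2 + (8/23)^2
= (36 + 81 + 64) / 529
= 181/529
= 0.3422

0.3422


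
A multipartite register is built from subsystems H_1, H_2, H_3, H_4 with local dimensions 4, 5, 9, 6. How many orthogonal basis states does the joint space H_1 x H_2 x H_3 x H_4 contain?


dim(H_1 x H_2 x H_3 x H_4) = 4 * 5 * 9 * 6
= 20 * 9 * 6
= 180 * 6
= 1080

1080


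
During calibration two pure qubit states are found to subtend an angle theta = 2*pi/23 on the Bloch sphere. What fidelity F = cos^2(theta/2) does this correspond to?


For states separated by angle theta on Bloch sphere:
F = cos^2(theta/2)
theta = 2*pi/23 = 0.2732
theta/2 = 0.1366
cos(theta/2) = 0.9907
F = 0.9815

0.9815


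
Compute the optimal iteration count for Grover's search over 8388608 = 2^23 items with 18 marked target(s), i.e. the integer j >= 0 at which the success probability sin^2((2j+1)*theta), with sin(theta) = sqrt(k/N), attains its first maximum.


After j Grover iterations the success probability is P(j) = sin^2((2j+1)*theta), where sin(theta) = sqrt(k/N).
N = 2^23 = 8388608, k = 18
sin(theta) = sqrt(k/N) = 0.00146484375
theta = arcsin(sqrt(k/N)) = 0.001464844274 rad
P(j) reaches its first maximum when (2j+1)*theta is as close as possible to pi/2, i.e. j = round(pi/(4*theta) - 1/2).
pi/(4*theta) - 1/2 = 535.6650
(For comparison, the common estimate pi/4 * sqrt(N/k) = 536.1651; the exact maximiser is used here.)
Optimal iterations = 536

536


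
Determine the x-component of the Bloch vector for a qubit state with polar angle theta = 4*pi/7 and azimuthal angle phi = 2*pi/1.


theta = 1.7952, phi = 6.2832
r_x = sin(theta)*cos(phi) = 0.9749 * 1.0000
r_x = 0.9749

0.9749


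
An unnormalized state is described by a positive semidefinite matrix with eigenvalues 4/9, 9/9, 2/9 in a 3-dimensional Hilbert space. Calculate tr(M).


tr(M) = sum of eigenvalues
= 4/9 + 9/9 + 2/9
= 15/9
= 1.6667

1.6667


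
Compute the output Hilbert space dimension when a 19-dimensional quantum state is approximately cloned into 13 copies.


Output space = H^(tensor 13) where dim(H) = 19
dim = 19^13
= 361 (after 2 factors)
= 6859 (after 3 factors)
= 130321 (after 4 factors)
= 2476099 (after 5 factors)
= 47045881 (after 6 factors)
= 893871739 (after 7 factors)
= 16983563041 (after 8 factors)
= 322687697779 (after 9 factors)
= 6131066257801 (after 10 factors)
= 116490258898219 (after 11 factors)
= 2213314919066161 (after 12 factors)
= 42052983462257059 (after 13 factors)
= 42052983462257059

42052983462257059


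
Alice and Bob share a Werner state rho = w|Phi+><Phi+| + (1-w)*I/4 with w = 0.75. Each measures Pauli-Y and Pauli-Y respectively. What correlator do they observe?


|Phi+> = (|00> + |11>)/sqrt(2)
For the pure Bell state, <Y_A Y_B> = -1 (Bell-state Pauli correlator).
The maximally-mixed part I/4 has tr(I/4 * P tensor P) = 0 for any traceless Pauli P.
So <Y_A Y_B>_rho = w * (-1) + (1 - w) * 0
= 0.75 * (-1)
= -0.7500

-0.7500


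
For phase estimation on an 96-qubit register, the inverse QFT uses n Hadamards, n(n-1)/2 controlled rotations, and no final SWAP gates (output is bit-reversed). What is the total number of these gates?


Hadamard gates: 96
Controlled rotations: n*(n-1)/2 = 96*95/2 = 4560
SWAP gates: 0 (omitted)
Total = 96 + 4560
= 4656

4656


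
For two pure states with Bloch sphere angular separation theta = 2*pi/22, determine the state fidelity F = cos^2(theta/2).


For states separated by angle theta on Bloch sphere:
F = cos^2(theta/2)
theta = 2*pi/22 = 0.2856
theta/2 = 0.1428
cos(theta/2) = 0.9898
F = 0.9797

0.9797


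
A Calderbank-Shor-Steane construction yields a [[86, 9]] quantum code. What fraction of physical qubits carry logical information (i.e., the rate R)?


Code rate R = k/n
= 9/86
= 0.1047

0.1047


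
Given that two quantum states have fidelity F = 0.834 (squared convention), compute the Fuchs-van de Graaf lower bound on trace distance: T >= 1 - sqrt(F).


Fuchs-van de Graaf (squared-fidelity convention): 1 - sqrt(F) <= T <= sqrt(1 - F).
Lower bound: T >= 1 - sqrt(F)
sqrt(F) = sqrt(0.834) = 0.9132
T >= 1 - 0.9132
T >= 0.0868

0.0868


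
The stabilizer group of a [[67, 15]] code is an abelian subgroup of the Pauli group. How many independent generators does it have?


For an [[n,k]] stabilizer code:
Number of stabilizer generators = n - k
= 67 - 15
= 52

52


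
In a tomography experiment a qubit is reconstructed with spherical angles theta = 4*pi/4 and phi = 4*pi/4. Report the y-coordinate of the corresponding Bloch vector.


theta = 3.1416, phi = 3.1416
r_y = sin(theta)*sin(phi) = 0.0000 * 0.0000
r_y = 0.0000

0.0000


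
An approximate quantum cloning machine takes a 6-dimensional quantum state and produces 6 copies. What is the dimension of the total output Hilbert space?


Output space = H^(tensor 6) where dim(H) = 6
dim = 6^6
= 36 (after 2 factors)
= 216 (after 3 factors)
= 1296 (after 4 factors)
= 7776 (after 5 factors)
= 46656 (after 6 factors)
= 46656

46656


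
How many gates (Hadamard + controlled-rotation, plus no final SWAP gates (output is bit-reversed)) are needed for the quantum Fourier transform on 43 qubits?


Hadamard gates: 43
Controlled rotations: n*(n-1)/2 = 43*42/2 = 903
SWAP gates: 0 (omitted)
Total = 43 + 903
= 946

946


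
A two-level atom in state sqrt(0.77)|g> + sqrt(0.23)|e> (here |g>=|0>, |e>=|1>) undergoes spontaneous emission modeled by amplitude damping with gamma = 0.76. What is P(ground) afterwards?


For amplitude damping with parameter gamma on state sqrt(a)|0> + sqrt(b)|1>:
alpha^2 = 0.77, beta^2 = 0.23
P(|0>) = alpha^2 + gamma * beta^2
= 0.77 + 0.76 * 0.23
= 0.77 + 0.1748
= 0.9448

0.9448


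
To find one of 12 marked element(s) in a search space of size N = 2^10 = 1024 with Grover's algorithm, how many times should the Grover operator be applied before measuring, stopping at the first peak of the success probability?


After j Grover iterations the success probability is P(j) = sin^2((2j+1)*theta), where sin(theta) = sqrt(k/N).
N = 2^10 = 1024, k = 12
sin(theta) = sqrt(k/N) = 0.1082531755
theta = arcsin(sqrt(k/N)) = 0.1084657303 rad
P(j) reaches its first maximum when (2j+1)*theta is as close as possible to pi/2, i.e. j = round(pi/(4*theta) - 1/2).
pi/(4*theta) - 1/2 = 6.7410
(For comparison, the common estimate pi/4 * sqrt(N/k) = 7.2552; the exact maximiser is used here.)
Optimal iterations = 7

7


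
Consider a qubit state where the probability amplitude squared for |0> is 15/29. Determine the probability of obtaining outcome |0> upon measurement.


|alpha|^2 = 15/29 = 0.5172
|beta|^2 = 1 - 15/29 = 14/29 = 0.4828
P(|0>) = |alpha|^2 = 0.5172

0.5172


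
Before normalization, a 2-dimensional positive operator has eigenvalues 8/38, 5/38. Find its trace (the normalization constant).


tr(M) = sum of eigenvalues
= 8/38 + 5/38
= 13/38
= 0.3421

0.3421


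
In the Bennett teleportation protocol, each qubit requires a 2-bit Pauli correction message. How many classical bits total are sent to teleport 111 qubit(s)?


Quantum teleportation requires 2 classical bits per qubit teleported.
111 qubit(s) -> 2 * 111 = 222 classical bits

222


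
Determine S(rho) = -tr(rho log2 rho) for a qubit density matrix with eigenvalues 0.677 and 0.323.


S = -p*log2(p) - (1-p)*log2(1-p)
p = 0.6770, 1-p = 0.3230
= -0.6770 * log2(0.6770) - 0.3230 * log2(0.3230)
= -(-0.3810) - (-0.5266)
= 0.9076

0.9076


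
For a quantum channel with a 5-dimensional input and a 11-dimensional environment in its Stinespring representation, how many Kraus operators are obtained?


Tracing out the environment in an orthonormal basis {|i>_E} gives Kraus operators K_i = <i|_E U |0>_E.
Number of Kraus operators = dim(H_env) = d_env
= 11

11


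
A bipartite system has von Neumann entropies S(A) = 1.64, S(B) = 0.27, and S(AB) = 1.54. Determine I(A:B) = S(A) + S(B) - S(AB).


I(A:B) = S(A) + S(B) - S(AB)
= 1.64 + 0.27 - 1.54
= 0.3700

0.3700


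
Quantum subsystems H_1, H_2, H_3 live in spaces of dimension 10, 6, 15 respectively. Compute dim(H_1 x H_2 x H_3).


dim(H_1 x H_2 x H_3) = 10 * 6 * 15
= 60 * 15
= 900

900


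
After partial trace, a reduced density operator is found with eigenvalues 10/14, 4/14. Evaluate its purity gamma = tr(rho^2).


tr(rho^2) = sum of eigenvalues squared
= (10/14)^2 + (4/14)^2
= (100 + 16) / 196
= 116/196
= 0.5918

0.5918


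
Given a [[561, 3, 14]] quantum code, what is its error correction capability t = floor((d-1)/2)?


Code parameters: [[561, 3, 14]], distance d = 14.
Number of correctable errors = floor((d-1)/2)
= floor((14 - 1)/2)
= floor(13/2)
= 6

6


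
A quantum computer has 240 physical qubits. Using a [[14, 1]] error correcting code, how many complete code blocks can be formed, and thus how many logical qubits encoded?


Each code block uses 14 physical qubits for 1 logical qubit(s).
Number of complete blocks = floor(240 / 14) = 17
Logical qubits = 17 * 1
= 17

17
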